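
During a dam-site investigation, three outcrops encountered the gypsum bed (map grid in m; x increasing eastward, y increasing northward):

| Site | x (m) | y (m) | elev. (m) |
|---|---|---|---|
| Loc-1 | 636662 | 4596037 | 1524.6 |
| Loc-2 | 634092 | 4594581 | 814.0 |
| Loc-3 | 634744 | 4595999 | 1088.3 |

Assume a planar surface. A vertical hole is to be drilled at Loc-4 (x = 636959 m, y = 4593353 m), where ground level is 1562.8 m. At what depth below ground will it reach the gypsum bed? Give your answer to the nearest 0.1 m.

211.8 m

Two edge vectors: Loc-1→Loc-2 = (-2570, -1456, -710.6), Loc-1→Loc-3 = (-1918, -38, -436.3).
Normal n = (Loc-1→Loc-2) × (Loc-1→Loc-3) = (608250, 241639.8, -2694948).
So ∂z/∂x = −n_x/n_z = 0.225700088 and ∂z/∂y = −n_y/n_z = 0.089663994.
Intercept c from Loc-1: 1524.6 − 143694.67 − 412099.03 = −554269.10.
At (636959, 4593353): z_contact = 143761.70 + 411858.37 − 554269.10 = 1350.97 m.
Depth below ground = 1562.8 − 1350.97 = 211.8 m.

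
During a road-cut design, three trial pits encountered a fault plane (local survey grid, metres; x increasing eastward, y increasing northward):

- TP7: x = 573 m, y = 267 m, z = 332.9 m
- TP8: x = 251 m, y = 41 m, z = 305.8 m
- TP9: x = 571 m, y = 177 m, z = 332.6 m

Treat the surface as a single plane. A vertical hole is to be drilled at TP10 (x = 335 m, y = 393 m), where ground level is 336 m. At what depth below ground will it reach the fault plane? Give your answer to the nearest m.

23 m

Let the plane be z = a·x + b·y + c.
TP8−TP7: −322a − 226b = −27.1;  TP9−TP7: −2a − 90b = −0.3.
Solving gives a = 0.08312, b = 0.00149.
Then c = 332.9 − a·573 − b·267 = 284.88.
At (335, 393): z_contact = 27.8 + 0.6 + 284.88 = 313.3 m.
Depth below ground = 336 − 313.3 = 23 m.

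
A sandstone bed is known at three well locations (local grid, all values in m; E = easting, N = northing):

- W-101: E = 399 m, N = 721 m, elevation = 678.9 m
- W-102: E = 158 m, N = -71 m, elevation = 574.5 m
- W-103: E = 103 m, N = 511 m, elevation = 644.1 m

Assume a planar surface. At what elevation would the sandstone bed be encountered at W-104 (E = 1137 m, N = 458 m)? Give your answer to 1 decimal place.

Two edge vectors: W-101→W-102 = (-241, -792, -104.4), W-101→W-103 = (-296, -210, -34.8).
Normal n = (W-101→W-102) × (W-101→W-103) = (5637.6, 22515.6, -183822).
So ∂z/∂E = −n_x/n_z = 0.030669 and ∂z/∂N = −n_y/n_z = 0.122486.
Intercept c from W-101: 678.9 − 12.24 − 88.31 = 578.35.
At (1137, 458): z = 34.9 + 56.1 + 578.35 = 669.3 m.

669.3 m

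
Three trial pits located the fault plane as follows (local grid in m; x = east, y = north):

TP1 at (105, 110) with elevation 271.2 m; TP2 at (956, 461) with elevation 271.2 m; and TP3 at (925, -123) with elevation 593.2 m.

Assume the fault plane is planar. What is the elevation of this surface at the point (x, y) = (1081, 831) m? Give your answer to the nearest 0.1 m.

Let the plane be z = a·x + b·y + c.
TP2−TP1: 851a + 351b = 0;  TP3−TP1: 820a − 233b = 322.
Solving gives a = 0.232506, b = −0.563712.
Then c = 271.2 − a·105 − b·110 = 308.80.
At (1081, 831): z = 251.3 − 468.4 + 308.80 = 91.7 m.

91.7 m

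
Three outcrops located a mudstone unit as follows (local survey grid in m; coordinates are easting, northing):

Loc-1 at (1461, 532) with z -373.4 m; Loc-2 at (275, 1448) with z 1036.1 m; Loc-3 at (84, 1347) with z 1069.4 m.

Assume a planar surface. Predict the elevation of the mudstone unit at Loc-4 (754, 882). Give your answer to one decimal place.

314.0 m

Let the plane be z = a·easting + b·northing + c.
Loc-2−Loc-1: −1186a + 916b = 1409.5;  Loc-3−Loc-1: −1377a + 815b = 1442.8.
Solving gives a = −0.586487, b = 0.779396.
Then c = -373.4 − a·1461 − b·532 = 68.82.
At (754, 882): z = −442.2 + 687.4 + 68.82 = 314.0 m.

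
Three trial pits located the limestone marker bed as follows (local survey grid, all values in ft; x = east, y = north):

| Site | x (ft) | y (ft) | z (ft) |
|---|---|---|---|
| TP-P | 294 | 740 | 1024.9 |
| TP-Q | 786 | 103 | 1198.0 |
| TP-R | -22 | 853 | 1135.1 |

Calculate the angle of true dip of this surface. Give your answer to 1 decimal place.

Let the plane be z = a·x + b·y + c.
TP-Q−TP-P: 492a − 637b = 173.1;  TP-R−TP-P: −316a + 113b = 110.2.
Solving gives a = −0.61606, b = −0.74757.
Gradient magnitude |∇z| = √(a² + b²) = √(0.37953 + 0.55886) = 0.96871.
True dip = arctan(0.96871) = 44.1°, dipping toward NE (azimuth ≈ 039°).

44.1°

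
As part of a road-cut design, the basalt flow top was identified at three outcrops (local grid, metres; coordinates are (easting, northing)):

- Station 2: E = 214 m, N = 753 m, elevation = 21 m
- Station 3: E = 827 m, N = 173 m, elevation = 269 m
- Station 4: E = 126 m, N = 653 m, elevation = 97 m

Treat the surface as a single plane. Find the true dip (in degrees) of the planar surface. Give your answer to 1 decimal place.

Two edge vectors: Station 2→Station 3 = (613, -580, 248), Station 2→Station 4 = (-88, -100, 76).
Normal n = (Station 2→Station 3) × (Station 2→Station 4) = (-19280, -68412, -112340).
So ∂z/∂E = −n_x/n_z = −0.17162 and ∂z/∂N = −n_y/n_z = −0.60897.
Gradient magnitude |∇z| = √(a² + b²) = √(0.02945 + 0.37085) = 0.63269.
True dip = arctan(0.63269) = 32.3°, dipping toward NNE (azimuth ≈ 016°).

32.3°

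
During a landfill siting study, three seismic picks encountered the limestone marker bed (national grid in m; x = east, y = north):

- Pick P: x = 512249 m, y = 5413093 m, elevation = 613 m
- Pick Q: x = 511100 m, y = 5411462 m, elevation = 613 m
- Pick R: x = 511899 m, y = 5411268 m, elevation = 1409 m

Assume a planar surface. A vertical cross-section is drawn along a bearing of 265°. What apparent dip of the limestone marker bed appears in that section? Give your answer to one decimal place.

Let the plane be z = a·x + b·y + c.
Pick Q−Pick P: −1149a − 1631b = 0;  Pick R−Pick P: −350a − 1825b = 796.
Solving gives a = 0.85073, b = −0.59932.
Unit vector along 265° is (sin 265°, cos 265°) = (-0.9962, -0.0872).
Slope in that direction = a·(-0.9962) + b·(-0.0872) = −0.79526.
Apparent dip = arctan|0.79526| = 38.5° (true dip is 46.1°, so apparent ≤ true as expected).

38.5°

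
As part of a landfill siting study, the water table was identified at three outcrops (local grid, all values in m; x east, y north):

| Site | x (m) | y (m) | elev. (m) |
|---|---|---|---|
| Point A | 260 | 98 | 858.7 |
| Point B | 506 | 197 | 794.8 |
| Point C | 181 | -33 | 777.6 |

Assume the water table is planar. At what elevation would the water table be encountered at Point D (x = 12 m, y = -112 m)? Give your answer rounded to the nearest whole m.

Let the plane be z = a·x + b·y + c.
Point B−Point A: 246a + 99b = −63.9;  Point C−Point A: −79a − 131b = −81.1.
Solving gives a = −0.67199, b = 1.02433.
Then c = 858.7 − a·260 − b·98 = 933.03.
At (12, -112): z = −8.1 − 114.7 + 933.03 = 810.2 m.

810 m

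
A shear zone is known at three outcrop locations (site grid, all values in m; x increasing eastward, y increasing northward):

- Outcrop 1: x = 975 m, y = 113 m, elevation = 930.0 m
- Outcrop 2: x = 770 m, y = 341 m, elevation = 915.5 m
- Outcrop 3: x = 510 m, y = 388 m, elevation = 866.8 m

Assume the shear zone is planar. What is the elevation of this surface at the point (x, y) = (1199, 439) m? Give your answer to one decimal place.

1017.8 m

Let the plane be z = a·x + b·y + c.
Outcrop 2−Outcrop 1: −205a + 228b = −14.5;  Outcrop 3−Outcrop 1: −465a + 275b = −63.2.
Solving gives a = 0.209933, b = 0.125159.
Then c = 930 − a·975 − b·113 = 711.17.
At (1199, 439): z = 251.7 + 54.9 + 711.17 = 1017.8 m.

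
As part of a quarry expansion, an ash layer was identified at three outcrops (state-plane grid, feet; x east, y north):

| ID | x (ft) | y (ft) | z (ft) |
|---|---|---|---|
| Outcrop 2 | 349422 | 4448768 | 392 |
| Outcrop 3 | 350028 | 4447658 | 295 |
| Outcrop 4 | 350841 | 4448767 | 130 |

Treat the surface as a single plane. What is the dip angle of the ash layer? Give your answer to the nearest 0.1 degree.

10.5°

Let the plane be z = a·x + b·y + c.
Outcrop 3−Outcrop 2: 606a − 1110b = −97;  Outcrop 4−Outcrop 2: 1419a − 1b = −262.
Solving gives a = −0.18465, b = −0.01342.
Gradient magnitude |∇z| = √(a² + b²) = √(0.03409 + 0.00018) = 0.18513.
True dip = arctan(0.18513) = 10.5°, dipping toward E (azimuth ≈ 086°).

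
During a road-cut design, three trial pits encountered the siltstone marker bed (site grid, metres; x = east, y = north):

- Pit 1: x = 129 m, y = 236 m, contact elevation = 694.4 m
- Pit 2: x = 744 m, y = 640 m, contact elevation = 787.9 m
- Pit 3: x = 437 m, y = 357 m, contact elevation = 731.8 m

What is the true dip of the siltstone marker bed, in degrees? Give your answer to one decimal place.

Two edge vectors: Pit 1→Pit 2 = (615, 404, 93.5), Pit 1→Pit 3 = (308, 121, 37.4).
Normal n = (Pit 1→Pit 2) × (Pit 1→Pit 3) = (3796.1, 5797, -50017).
So ∂z/∂x = −n_x/n_z = 0.07590 and ∂z/∂y = −n_y/n_z = 0.11590.
Gradient magnitude |∇z| = √(a² + b²) = √(0.00576 + 0.01343) = 0.13854.
True dip = arctan(0.13854) = 7.9°, dipping toward SSW (azimuth ≈ 213°).

7.9°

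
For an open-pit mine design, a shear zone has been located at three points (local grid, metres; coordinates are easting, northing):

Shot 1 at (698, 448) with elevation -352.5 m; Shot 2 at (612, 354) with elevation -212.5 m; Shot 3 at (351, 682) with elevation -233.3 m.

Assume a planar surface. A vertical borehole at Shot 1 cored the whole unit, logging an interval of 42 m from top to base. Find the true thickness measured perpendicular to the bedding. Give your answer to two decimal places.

28.17 m

Let the plane be z = a·easting + b·northing + c.
Shot 2−Shot 1: −86a − 94b = 140;  Shot 3−Shot 1: −347a + 234b = 119.2.
Solving gives a = −0.83358, b = −0.72672.
|∇z| = √(a²+b²) = 1.10589, so dip δ = arctan(1.10589) = 47.88°.
True thickness = vertical thickness × cos δ = 42 × cos 47.88° = 28.17 m.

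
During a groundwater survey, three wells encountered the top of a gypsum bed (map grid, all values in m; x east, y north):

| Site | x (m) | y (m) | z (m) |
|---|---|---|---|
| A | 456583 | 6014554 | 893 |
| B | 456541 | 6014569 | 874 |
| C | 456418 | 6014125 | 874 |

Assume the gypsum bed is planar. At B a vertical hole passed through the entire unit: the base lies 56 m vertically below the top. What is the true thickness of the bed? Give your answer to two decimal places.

51.50 m

Two edge vectors: A→B = (-42, 15, -19), A→C = (-165, -429, -19).
Normal n = (A→B) × (A→C) = (-8436, 2337, 20493).
So ∂z/∂x = −n_x/n_z = 0.41165 and ∂z/∂y = −n_y/n_z = −0.11404.
|∇z| = √(a²+b²) = 0.42716, so dip δ = arctan(0.42716) = 23.13°.
True thickness = vertical thickness × cos δ = 56 × cos 23.13° = 51.50 m.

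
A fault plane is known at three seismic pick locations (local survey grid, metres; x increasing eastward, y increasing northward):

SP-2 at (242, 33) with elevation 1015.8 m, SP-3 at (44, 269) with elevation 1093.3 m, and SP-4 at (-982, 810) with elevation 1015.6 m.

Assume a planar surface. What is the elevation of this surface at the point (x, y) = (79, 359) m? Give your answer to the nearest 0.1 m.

Two edge vectors: SP-2→SP-3 = (-198, 236, 77.5), SP-2→SP-4 = (-1224, 777, -0.2).
Normal n = (SP-2→SP-3) × (SP-2→SP-4) = (-60264.7, -94899.6, 135018).
So ∂z/∂x = −n_x/n_z = 0.44635 and ∂z/∂y = −n_y/n_z = 0.70287.
Intercept c from SP-2: 1015.8 − 108.02 − 23.19 = 884.59.
At (79, 359): z = 35.3 + 252.3 + 884.59 = 1172.2 m.

1172.2 m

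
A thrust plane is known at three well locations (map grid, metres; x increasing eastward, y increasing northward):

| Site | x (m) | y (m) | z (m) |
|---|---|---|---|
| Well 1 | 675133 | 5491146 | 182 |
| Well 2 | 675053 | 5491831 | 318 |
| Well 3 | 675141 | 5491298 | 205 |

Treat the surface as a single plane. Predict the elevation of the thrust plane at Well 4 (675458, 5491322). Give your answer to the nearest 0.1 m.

Let the plane be z = a·x + b·y + c.
Well 2−Well 1: −80a + 685b = 136;  Well 3−Well 1: 8a + 152b = 23.
Solving gives a = −0.278741497, b = 0.165986395.
Then c = 182 − a·675133 − b·5491146 = −723085.94.
At (675458, 5491322): z = −188278.2 + 911484.7 − 723085.94 = 120.6 m.

120.6 m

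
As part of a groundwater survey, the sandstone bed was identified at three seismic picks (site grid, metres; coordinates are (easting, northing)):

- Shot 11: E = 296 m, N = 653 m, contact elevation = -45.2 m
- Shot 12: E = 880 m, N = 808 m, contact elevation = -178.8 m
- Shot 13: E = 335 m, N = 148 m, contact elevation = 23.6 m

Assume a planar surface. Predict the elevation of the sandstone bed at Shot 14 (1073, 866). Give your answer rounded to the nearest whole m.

Two edge vectors: Shot 11→Shot 12 = (584, 155, -133.6), Shot 11→Shot 13 = (39, -505, 68.8).
Normal n = (Shot 11→Shot 12) × (Shot 11→Shot 13) = (-56804, -45389.6, -300965).
So ∂z/∂E = −n_x/n_z = −0.18874 and ∂z/∂N = −n_y/n_z = −0.15081.
Intercept c from Shot 11: -45.2 + 55.87 + 98.48 = 109.15.
At (1073, 866): z = −202.5 − 130.6 + 109.15 = -224.0 m.

-224 m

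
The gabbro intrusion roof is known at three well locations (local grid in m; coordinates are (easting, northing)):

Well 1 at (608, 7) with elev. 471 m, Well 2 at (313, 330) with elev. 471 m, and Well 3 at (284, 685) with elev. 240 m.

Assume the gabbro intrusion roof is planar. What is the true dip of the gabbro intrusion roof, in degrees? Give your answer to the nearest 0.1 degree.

46.7°

Let the plane be z = a·E + b·N + c.
Well 2−Well 1: −295a + 323b = 0;  Well 3−Well 1: −324a + 678b = −231.
Solving gives a = −0.78245, b = −0.71462.
Gradient magnitude |∇z| = √(a² + b²) = √(0.61223 + 0.51069) = 1.05968.
True dip = arctan(1.05968) = 46.7°, dipping toward NE (azimuth ≈ 048°).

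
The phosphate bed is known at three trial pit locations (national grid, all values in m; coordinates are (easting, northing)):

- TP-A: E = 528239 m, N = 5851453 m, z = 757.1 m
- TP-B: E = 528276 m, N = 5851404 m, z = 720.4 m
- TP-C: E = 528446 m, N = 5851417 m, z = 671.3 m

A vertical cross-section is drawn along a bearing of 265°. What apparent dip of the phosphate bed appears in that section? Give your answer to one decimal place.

Let the plane be z = a·E + b·N + c.
TP-B−TP-A: 37a − 49b = −36.7;  TP-C−TP-A: 207a − 36b = −85.8.
Solving gives a = −0.32720, b = 0.50191.
Unit vector along 265° is (sin 265°, cos 265°) = (-0.9962, -0.0872).
Slope in that direction = a·(-0.9962) + b·(-0.0872) = 0.28222.
Apparent dip = arctan|0.28222| = 15.8° (true dip is 30.9°, so apparent ≤ true as expected).

15.8°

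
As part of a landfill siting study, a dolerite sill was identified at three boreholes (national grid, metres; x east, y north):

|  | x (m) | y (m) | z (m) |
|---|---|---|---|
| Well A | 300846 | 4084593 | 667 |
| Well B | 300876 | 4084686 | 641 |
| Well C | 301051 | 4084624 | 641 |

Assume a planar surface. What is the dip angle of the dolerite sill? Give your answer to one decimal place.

Two edge vectors: Well A→Well B = (30, 93, -26), Well A→Well C = (205, 31, -26).
Normal n = (Well A→Well B) × (Well A→Well C) = (-1612, -4550, -18135).
So ∂z/∂x = −n_x/n_z = −0.08889 and ∂z/∂y = −n_y/n_z = −0.25090.
Gradient magnitude |∇z| = √(a² + b²) = √(0.00790 + 0.06295) = 0.26618.
True dip = arctan(0.26618) = 14.9°, dipping toward NNE (azimuth ≈ 020°).

14.9°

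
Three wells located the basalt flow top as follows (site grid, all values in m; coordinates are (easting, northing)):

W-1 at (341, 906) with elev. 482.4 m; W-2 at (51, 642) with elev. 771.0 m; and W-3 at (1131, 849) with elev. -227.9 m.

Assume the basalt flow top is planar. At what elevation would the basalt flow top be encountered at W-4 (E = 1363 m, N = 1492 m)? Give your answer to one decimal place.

Two edge vectors: W-1→W-2 = (-290, -264, 288.6), W-1→W-3 = (790, -57, -710.3).
Normal n = (W-1→W-2) × (W-1→W-3) = (203969.4, 22007, 225090).
So ∂z/∂E = −n_x/n_z = −0.906168 and ∂z/∂N = −n_y/n_z = −0.097770.
Intercept c from W-1: 482.4 + 309.00 + 88.58 = 879.98.
At (1363, 1492): z = −1235.1 − 145.9 + 879.98 = -501.0 m.

-501.0 m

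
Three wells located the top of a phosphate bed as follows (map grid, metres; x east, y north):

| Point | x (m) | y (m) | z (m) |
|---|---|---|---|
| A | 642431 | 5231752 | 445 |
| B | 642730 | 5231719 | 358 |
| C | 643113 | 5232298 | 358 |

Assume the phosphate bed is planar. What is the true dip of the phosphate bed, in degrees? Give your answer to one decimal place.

18.0°

Let the plane be z = a·x + b·y + c.
B−A: 299a − 33b = −87;  C−A: 682a + 546b = −87.
Solving gives a = −0.27117, b = 0.17938.
Gradient magnitude |∇z| = √(a² + b²) = √(0.07353 + 0.03218) = 0.32513.
True dip = arctan(0.32513) = 18.0°, dipping toward ESE (azimuth ≈ 123°).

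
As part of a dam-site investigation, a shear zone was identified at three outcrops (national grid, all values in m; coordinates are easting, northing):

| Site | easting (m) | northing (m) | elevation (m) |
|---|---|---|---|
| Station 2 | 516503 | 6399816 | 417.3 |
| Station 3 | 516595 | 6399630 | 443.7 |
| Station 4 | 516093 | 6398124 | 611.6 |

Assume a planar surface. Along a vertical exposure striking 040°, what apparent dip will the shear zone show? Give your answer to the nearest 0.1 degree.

4.1°

Two edge vectors: Station 2→Station 3 = (92, -186, 26.4), Station 2→Station 4 = (-410, -1692, 194.3).
Normal n = (Station 2→Station 3) × (Station 2→Station 4) = (8529, -28699.6, -231924).
So ∂z/∂easting = −n_x/n_z = 0.03677 and ∂z/∂northing = −n_y/n_z = −0.12375.
Unit vector along 040° is (sin 40°, cos 40°) = (0.6428, 0.7660).
Slope in that direction = a·(0.6428) + b·(0.7660) = −0.07116.
Apparent dip = arctan|0.07116| = 4.1° (true dip is 7.4°, so apparent ≤ true as expected).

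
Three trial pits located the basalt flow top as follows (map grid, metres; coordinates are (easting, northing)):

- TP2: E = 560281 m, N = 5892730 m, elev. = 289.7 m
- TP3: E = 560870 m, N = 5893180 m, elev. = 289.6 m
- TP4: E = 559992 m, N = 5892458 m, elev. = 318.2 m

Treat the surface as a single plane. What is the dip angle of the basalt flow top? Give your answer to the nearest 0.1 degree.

35.0°

Let the plane be z = a·E + b·N + c.
TP3−TP2: 589a + 450b = −0.1;  TP4−TP2: −289a − 272b = 28.5.
Solving gives a = 0.42436, b = −0.55566.
Gradient magnitude |∇z| = √(a² + b²) = √(0.18008 + 0.30876) = 0.69917.
True dip = arctan(0.69917) = 35.0°, dipping toward NW (azimuth ≈ 323°).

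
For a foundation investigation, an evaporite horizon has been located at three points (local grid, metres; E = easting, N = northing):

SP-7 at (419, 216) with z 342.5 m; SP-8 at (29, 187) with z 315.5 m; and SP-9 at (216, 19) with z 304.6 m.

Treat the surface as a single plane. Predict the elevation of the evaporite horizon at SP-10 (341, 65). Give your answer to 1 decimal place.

318.1 m

Two edge vectors: SP-7→SP-8 = (-390, -29, -27), SP-7→SP-9 = (-203, -197, -37.9).
Normal n = (SP-7→SP-8) × (SP-7→SP-9) = (-4219.9, -9300, 70943).
So ∂z/∂E = −n_x/n_z = 0.05948 and ∂z/∂N = −n_y/n_z = 0.13109.
Intercept c from SP-7: 342.5 − 24.92 − 28.32 = 289.26.
At (341, 65): z = 20.3 + 8.5 + 289.26 = 318.1 m.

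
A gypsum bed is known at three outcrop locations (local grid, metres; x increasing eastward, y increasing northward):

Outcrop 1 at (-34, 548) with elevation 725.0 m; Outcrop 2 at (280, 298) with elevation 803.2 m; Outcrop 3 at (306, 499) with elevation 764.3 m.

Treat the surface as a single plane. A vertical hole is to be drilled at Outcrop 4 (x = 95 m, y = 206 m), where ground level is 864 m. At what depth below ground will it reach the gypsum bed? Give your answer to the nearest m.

Two edge vectors: Outcrop 1→Outcrop 2 = (314, -250, 78.2), Outcrop 1→Outcrop 3 = (340, -49, 39.3).
Normal n = (Outcrop 1→Outcrop 2) × (Outcrop 1→Outcrop 3) = (-5993.2, 14247.8, 69614).
So ∂z/∂x = −n_x/n_z = 0.08609 and ∂z/∂y = −n_y/n_z = −0.20467.
Intercept c from Outcrop 1: 725 + 2.93 + 112.16 = 840.09.
At (95, 206): z_contact = 8.2 − 42.2 + 840.09 = 806.1 m.
Depth below ground = 864 − 806.1 = 58 m.

58 m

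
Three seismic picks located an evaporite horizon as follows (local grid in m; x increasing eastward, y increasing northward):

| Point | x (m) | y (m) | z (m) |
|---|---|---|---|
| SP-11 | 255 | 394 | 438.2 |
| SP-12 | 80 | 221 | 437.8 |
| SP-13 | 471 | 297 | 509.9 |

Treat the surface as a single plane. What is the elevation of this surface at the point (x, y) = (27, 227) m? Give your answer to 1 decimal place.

Let the plane be z = a·x + b·y + c.
SP-12−SP-11: −175a − 173b = −0.4;  SP-13−SP-11: 216a − 97b = 71.7.
Solving gives a = 0.22897, b = −0.22930.
Then c = 438.2 − a·255 − b·394 = 470.16.
At (27, 227): z = 6.2 − 52.1 + 470.16 = 424.3 m.

424.3 m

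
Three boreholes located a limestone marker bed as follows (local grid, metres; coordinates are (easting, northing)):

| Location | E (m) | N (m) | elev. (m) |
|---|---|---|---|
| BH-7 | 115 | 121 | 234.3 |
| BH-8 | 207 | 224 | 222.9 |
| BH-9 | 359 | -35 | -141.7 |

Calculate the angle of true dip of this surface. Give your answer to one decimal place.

Two edge vectors: BH-7→BH-8 = (92, 103, -11.4), BH-7→BH-9 = (244, -156, -376).
Normal n = (BH-7→BH-8) × (BH-7→BH-9) = (-40506.4, 31810.4, -39484).
So ∂z/∂E = −n_x/n_z = −1.02589 and ∂z/∂N = −n_y/n_z = 0.80565.
Gradient magnitude |∇z| = √(a² + b²) = √(1.05246 + 0.64908) = 1.30443.
True dip = arctan(1.30443) = 52.5°, dipping toward SE (azimuth ≈ 128°).

52.5°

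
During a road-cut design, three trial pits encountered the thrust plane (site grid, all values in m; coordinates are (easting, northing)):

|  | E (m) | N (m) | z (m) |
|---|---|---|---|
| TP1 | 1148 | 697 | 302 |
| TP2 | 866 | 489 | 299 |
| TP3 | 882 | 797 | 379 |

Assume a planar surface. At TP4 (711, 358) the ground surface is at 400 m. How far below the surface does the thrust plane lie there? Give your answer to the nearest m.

107 m

Two edge vectors: TP1→TP2 = (-282, -208, -3), TP1→TP3 = (-266, 100, 77).
Normal n = (TP1→TP2) × (TP1→TP3) = (-15716, 22512, -83528).
So ∂z/∂E = −n_x/n_z = −0.18815 and ∂z/∂N = −n_y/n_z = 0.26951.
Intercept c from TP1: 302 + 216.00 − 187.85 = 330.15.
At (711, 358): z_contact = −133.8 + 96.5 + 330.15 = 292.9 m.
Depth below ground = 400 − 292.9 = 107 m.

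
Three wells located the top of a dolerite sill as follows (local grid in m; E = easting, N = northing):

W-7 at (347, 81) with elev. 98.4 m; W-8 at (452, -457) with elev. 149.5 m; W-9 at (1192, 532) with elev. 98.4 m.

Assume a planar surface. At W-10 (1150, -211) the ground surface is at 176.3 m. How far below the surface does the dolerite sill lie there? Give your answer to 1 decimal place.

Let the plane be z = a·E + b·N + c.
W-8−W-7: 105a − 538b = 51.1;  W-9−W-7: 845a + 451b = 0.
Solving gives a = 0.045912, b = −0.086021.
Then c = 98.4 − a·347 − b·81 = 89.44.
At (1150, -211): z_contact = 52.80 + 18.15 + 89.44 = 160.39 m.
Depth below ground = 176.3 − 160.39 = 15.9 m.

15.9 m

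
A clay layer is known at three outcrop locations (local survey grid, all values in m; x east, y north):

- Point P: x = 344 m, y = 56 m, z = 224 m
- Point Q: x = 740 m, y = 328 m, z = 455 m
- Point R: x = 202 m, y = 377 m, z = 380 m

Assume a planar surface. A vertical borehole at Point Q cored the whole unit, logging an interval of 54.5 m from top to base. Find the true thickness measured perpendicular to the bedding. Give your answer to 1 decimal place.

46.7 m

Let the plane be z = a·x + b·y + c.
Point Q−Point P: 396a + 272b = 231;  Point R−Point P: −142a + 321b = 156.
Solving gives a = 0.19138, b = 0.57064.
|∇z| = √(a²+b²) = 0.60188, so dip δ = arctan(0.60188) = 31.04°.
True thickness = vertical thickness × cos δ = 54.5 × cos 31.04° = 46.7 m.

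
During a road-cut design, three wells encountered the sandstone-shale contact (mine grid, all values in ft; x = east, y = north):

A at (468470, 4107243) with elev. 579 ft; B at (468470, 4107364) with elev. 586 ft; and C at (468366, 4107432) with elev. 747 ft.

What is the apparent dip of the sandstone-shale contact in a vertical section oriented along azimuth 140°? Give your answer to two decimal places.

Two edge vectors: A→B = (0, 121, 7), A→C = (-104, 189, 168).
Normal n = (A→B) × (A→C) = (19005, -728, 12584).
So ∂z/∂x = −n_x/n_z = −1.51025 and ∂z/∂y = −n_y/n_z = 0.05785.
Unit vector along 140° is (sin 140°, cos 140°) = (0.6428, -0.7660).
Slope in that direction = a·(0.6428) + b·(-0.7660) = −1.01509.
Apparent dip = arctan|1.01509| = 45.43° (true dip is 56.5°, so apparent ≤ true as expected).

45.43°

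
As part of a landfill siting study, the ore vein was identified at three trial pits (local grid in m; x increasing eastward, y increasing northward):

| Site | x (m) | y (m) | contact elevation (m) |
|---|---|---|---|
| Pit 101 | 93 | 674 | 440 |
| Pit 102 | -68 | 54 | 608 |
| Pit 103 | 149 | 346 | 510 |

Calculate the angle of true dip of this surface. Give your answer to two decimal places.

Let the plane be z = a·x + b·y + c.
Pit 102−Pit 101: −161a − 620b = 168;  Pit 103−Pit 101: 56a − 328b = 70.
Solving gives a = −0.13372, b = −0.23624.
Gradient magnitude |∇z| = √(a² + b²) = √(0.01788 + 0.05581) = 0.27146.
True dip = arctan(0.27146) = 15.19°, dipping toward NNE (azimuth ≈ 030°).

15.19°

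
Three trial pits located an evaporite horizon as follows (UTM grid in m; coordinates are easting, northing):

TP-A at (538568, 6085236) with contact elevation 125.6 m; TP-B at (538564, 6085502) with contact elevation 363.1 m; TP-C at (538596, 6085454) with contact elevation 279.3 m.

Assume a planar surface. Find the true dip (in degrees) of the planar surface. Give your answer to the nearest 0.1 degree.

Let the plane be z = a·easting + b·northing + c.
TP-B−TP-A: −4a + 266b = 237.5;  TP-C−TP-A: 28a + 218b = 153.7.
Solving gives a = −1.30899, b = 0.87317.
Gradient magnitude |∇z| = √(a² + b²) = √(1.71346 + 0.76243) = 1.57350.
True dip = arctan(1.57350) = 57.6°, dipping toward ESE (azimuth ≈ 124°).

57.6°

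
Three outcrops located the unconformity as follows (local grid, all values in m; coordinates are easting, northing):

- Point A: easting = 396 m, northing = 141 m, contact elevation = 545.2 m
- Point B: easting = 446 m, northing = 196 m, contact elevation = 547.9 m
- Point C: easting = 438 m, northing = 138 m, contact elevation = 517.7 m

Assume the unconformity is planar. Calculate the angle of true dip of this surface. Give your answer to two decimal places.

40.70°

Let the plane be z = a·easting + b·northing + c.
Point B−Point A: 50a + 55b = 2.7;  Point C−Point A: 42a − 3b = −27.5.
Solving gives a = −0.61154, b = 0.60504.
Gradient magnitude |∇z| = √(a² + b²) = √(0.37399 + 0.36607) = 0.86027.
True dip = arctan(0.86027) = 40.70°, dipping toward SE (azimuth ≈ 135°).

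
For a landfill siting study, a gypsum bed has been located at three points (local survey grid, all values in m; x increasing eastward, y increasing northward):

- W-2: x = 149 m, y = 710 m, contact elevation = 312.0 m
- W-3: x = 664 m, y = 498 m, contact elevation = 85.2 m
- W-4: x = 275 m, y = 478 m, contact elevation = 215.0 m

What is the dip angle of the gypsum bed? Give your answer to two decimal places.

Two edge vectors: W-2→W-3 = (515, -212, -226.8), W-2→W-4 = (126, -232, -97).
Normal n = (W-2→W-3) × (W-2→W-4) = (-32053.6, 21378.2, -92768).
So ∂z/∂x = −n_x/n_z = −0.34552 and ∂z/∂y = −n_y/n_z = 0.23045.
Gradient magnitude |∇z| = √(a² + b²) = √(0.11939 + 0.05311) = 0.41532.
True dip = arctan(0.41532) = 22.55°, dipping toward ESE (azimuth ≈ 124°).

22.55°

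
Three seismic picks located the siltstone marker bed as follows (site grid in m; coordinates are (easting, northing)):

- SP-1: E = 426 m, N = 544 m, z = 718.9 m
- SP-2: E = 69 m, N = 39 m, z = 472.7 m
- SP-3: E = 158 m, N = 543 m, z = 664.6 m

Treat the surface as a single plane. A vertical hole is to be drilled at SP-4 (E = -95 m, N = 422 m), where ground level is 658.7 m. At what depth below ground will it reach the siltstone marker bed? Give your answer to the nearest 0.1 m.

Two edge vectors: SP-1→SP-2 = (-357, -505, -246.2), SP-1→SP-3 = (-268, -1, -54.3).
Normal n = (SP-1→SP-2) × (SP-1→SP-3) = (27175.3, 46596.5, -134983).
So ∂z/∂E = −n_x/n_z = 0.20132 and ∂z/∂N = −n_y/n_z = 0.34520.
Intercept c from SP-1: 718.9 − 85.76 − 187.79 = 445.35.
At (-95, 422): z_contact = −19.13 + 145.68 + 445.35 = 571.90 m.
Depth below ground = 658.7 − 571.90 = 86.8 m.

86.8 m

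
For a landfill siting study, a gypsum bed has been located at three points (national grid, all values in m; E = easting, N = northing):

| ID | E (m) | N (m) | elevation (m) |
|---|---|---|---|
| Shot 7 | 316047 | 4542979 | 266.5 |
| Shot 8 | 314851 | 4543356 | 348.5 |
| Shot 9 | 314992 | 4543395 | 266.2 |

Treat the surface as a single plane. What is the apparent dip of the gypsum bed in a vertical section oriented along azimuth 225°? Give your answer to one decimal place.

40.6°

Two edge vectors: Shot 7→Shot 8 = (-1196, 377, 82), Shot 7→Shot 9 = (-1055, 416, -0.3).
Normal n = (Shot 7→Shot 8) × (Shot 7→Shot 9) = (-34225.1, -86868.8, -99801).
So ∂z/∂E = −n_x/n_z = −0.34293 and ∂z/∂N = −n_y/n_z = −0.87042.
Unit vector along 225° is (sin 225°, cos 225°) = (-0.7071, -0.7071).
Slope in that direction = a·(-0.7071) + b·(-0.7071) = 0.85797.
Apparent dip = arctan|0.85797| = 40.6° (true dip is 43.1°, so apparent ≤ true as expected).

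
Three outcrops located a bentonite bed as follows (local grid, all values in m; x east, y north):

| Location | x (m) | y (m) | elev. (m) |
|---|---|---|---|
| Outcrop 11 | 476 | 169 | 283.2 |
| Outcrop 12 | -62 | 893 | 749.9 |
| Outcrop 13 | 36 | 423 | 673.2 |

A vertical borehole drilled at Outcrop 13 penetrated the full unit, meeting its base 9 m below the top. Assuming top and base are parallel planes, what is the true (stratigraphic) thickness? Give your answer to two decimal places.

6.69 m

Let the plane be z = a·x + b·y + c.
Outcrop 12−Outcrop 11: −538a + 724b = 466.7;  Outcrop 13−Outcrop 11: −440a + 254b = 390.
Solving gives a = −0.90056, b = −0.02458.
|∇z| = √(a²+b²) = 0.90089, so dip δ = arctan(0.90089) = 42.02°.
True thickness = vertical thickness × cos δ = 9 × cos 42.02° = 6.69 m.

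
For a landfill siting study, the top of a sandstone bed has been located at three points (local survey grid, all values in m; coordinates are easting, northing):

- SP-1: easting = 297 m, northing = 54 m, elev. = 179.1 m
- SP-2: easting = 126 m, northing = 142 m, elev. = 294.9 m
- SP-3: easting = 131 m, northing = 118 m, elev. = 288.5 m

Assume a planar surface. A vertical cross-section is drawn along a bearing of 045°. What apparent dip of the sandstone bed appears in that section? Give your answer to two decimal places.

18.17°

Two edge vectors: SP-1→SP-2 = (-171, 88, 115.8), SP-1→SP-3 = (-166, 64, 109.4).
Normal n = (SP-1→SP-2) × (SP-1→SP-3) = (2216, -515.4, 3664).
So ∂z/∂easting = −n_x/n_z = −0.60480 and ∂z/∂northing = −n_y/n_z = 0.14067.
Unit vector along 045° is (sin 45°, cos 45°) = (0.7071, 0.7071).
Slope in that direction = a·(0.7071) + b·(0.7071) = −0.32819.
Apparent dip = arctan|0.32819| = 18.17° (true dip is 31.8°, so apparent ≤ true as expected).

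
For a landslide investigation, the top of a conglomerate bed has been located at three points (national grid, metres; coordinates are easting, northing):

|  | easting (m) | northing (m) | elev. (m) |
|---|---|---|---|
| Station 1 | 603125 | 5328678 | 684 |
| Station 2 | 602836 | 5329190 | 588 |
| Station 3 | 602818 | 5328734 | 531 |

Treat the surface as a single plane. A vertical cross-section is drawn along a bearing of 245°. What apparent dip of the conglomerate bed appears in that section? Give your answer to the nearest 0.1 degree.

Two edge vectors: Station 1→Station 2 = (-289, 512, -96), Station 1→Station 3 = (-307, 56, -153).
Normal n = (Station 1→Station 2) × (Station 1→Station 3) = (-72960, -14745, 141000).
So ∂z/∂easting = −n_x/n_z = 0.51745 and ∂z/∂northing = −n_y/n_z = 0.10457.
Unit vector along 245° is (sin 245°, cos 245°) = (-0.9063, -0.4226).
Slope in that direction = a·(-0.9063) + b·(-0.4226) = −0.51316.
Apparent dip = arctan|0.51316| = 27.2° (true dip is 27.8°, so apparent ≤ true as expected).

27.2°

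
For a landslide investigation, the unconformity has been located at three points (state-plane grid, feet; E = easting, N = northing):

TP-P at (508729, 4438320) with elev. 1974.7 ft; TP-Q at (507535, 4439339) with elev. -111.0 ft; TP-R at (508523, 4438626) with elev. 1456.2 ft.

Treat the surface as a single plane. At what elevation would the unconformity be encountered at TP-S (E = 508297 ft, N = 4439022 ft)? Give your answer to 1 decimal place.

813.9 ft

Two edge vectors: TP-P→TP-Q = (-1194, 1019, -2085.7), TP-P→TP-R = (-206, 306, -518.5).
Normal n = (TP-P→TP-Q) × (TP-P→TP-R) = (109872.7, -189434.8, -155450).
So ∂z/∂E = −n_x/n_z = 0.706804117 and ∂z/∂N = −n_y/n_z = −1.218622065.
Intercept c from TP-P: 1974.7 − 359571.75 + 5408634.68 = 5051037.63.
At (508297, 4439022): z = 359266.4 − 5409490.2 + 5051037.63 = 813.9 ft.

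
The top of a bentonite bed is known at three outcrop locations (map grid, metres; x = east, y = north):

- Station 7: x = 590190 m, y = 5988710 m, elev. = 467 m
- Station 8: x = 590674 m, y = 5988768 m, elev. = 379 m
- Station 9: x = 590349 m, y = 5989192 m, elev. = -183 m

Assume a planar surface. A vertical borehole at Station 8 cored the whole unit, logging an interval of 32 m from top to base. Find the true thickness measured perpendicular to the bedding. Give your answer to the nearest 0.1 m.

19.1 m

Let the plane be z = a·x + b·y + c.
Station 8−Station 7: 484a + 58b = −88;  Station 9−Station 7: 159a + 482b = −650.
Solving gives a = −0.02105, b = −1.34160.
|∇z| = √(a²+b²) = 1.34177, so dip δ = arctan(1.34177) = 53.30°.
True thickness = vertical thickness × cos δ = 32 × cos 53.30° = 19.1 m.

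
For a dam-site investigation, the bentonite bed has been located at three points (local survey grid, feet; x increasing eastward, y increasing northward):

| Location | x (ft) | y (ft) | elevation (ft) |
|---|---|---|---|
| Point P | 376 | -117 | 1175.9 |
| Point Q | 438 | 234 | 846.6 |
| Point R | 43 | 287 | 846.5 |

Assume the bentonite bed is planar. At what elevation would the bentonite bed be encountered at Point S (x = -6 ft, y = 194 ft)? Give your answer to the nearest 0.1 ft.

Let the plane be z = a·x + b·y + c.
Point Q−Point P: 62a + 351b = −329.3;  Point R−Point P: −333a + 404b = −329.4.
Solving gives a = −0.12272, b = −0.91650.
Then c = 1175.9 − a·376 − b·-117 = 1114.81.
At (-6, 194): z = 0.7 − 177.8 + 1114.81 = 937.7 ft.

937.7 ft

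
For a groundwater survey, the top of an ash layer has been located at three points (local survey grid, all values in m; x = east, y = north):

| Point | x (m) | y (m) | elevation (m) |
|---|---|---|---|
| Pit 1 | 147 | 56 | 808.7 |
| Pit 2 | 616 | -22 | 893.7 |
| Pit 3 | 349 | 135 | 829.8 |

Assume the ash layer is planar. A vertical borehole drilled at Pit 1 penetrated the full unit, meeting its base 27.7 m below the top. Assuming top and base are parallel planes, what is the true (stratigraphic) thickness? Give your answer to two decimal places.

Let the plane be z = a·x + b·y + c.
Pit 2−Pit 1: 469a − 78b = 85;  Pit 3−Pit 1: 202a + 79b = 21.1.
Solving gives a = 0.15833, b = −0.13775.
|∇z| = √(a²+b²) = 0.20986, so dip δ = arctan(0.20986) = 11.85°.
True thickness = vertical thickness × cos δ = 27.7 × cos 11.85° = 27.11 m.

27.11 m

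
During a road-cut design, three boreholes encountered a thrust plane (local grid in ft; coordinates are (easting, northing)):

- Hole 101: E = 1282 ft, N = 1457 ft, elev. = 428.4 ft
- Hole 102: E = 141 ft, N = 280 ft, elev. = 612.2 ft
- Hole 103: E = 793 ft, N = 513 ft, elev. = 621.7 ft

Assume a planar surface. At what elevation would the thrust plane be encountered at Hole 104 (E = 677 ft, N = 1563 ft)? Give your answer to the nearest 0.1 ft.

Two edge vectors: Hole 101→Hole 102 = (-1141, -1177, 183.8), Hole 101→Hole 103 = (-489, -944, 193.3).
Normal n = (Hole 101→Hole 102) × (Hole 101→Hole 103) = (-54006.9, 130677.1, 501551).
So ∂z/∂E = −n_x/n_z = 0.107680 and ∂z/∂N = −n_y/n_z = −0.260546.
Intercept c from Hole 101: 428.4 − 138.05 + 379.62 = 669.97.
At (677, 1563): z = 72.9 − 407.2 + 669.97 = 335.6 ft.

335.6 ft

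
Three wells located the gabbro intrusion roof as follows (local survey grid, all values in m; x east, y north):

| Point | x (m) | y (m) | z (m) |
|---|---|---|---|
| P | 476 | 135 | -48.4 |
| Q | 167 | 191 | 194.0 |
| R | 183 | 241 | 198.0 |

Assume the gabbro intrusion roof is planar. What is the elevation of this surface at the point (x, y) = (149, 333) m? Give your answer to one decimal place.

251.5 m

Two edge vectors: P→Q = (-309, 56, 242.4), P→R = (-293, 106, 246.4).
Normal n = (P→Q) × (P→R) = (-11896, 5114.4, -16346).
So ∂z/∂x = −n_x/n_z = −0.72776 and ∂z/∂y = −n_y/n_z = 0.31288.
Intercept c from P: -48.4 + 346.41 − 42.24 = 255.78.
At (149, 333): z = −108.4 + 104.2 + 255.78 = 251.5 m.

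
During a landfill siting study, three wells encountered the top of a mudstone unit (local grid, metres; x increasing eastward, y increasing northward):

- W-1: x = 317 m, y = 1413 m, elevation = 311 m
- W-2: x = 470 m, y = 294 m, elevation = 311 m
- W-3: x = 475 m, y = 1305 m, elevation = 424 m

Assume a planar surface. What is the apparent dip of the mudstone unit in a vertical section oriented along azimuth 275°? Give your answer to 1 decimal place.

Two edge vectors: W-1→W-2 = (153, -1119, 0), W-1→W-3 = (158, -108, 113).
Normal n = (W-1→W-2) × (W-1→W-3) = (-126447, -17289, 160278).
So ∂z/∂x = −n_x/n_z = 0.78892 and ∂z/∂y = −n_y/n_z = 0.10787.
Unit vector along 275° is (sin 275°, cos 275°) = (-0.9962, 0.0872).
Slope in that direction = a·(-0.9962) + b·(0.0872) = −0.77652.
Apparent dip = arctan|0.77652| = 37.8° (true dip is 38.5°, so apparent ≤ true as expected).

37.8°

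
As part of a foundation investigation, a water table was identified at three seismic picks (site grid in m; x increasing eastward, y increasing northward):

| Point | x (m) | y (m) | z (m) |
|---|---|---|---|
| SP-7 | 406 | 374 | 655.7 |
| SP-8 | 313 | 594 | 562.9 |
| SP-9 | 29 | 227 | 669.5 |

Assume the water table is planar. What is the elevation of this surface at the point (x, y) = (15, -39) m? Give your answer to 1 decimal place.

767.8 m

Two edge vectors: SP-7→SP-8 = (-93, 220, -92.8), SP-7→SP-9 = (-377, -147, 13.8).
Normal n = (SP-7→SP-8) × (SP-7→SP-9) = (-10605.6, 36269, 96611).
So ∂z/∂x = −n_x/n_z = 0.10978 and ∂z/∂y = −n_y/n_z = −0.37541.
Intercept c from SP-7: 655.7 − 44.57 + 140.40 = 751.54.
At (15, -39): z = 1.6 + 14.6 + 751.54 = 767.8 m.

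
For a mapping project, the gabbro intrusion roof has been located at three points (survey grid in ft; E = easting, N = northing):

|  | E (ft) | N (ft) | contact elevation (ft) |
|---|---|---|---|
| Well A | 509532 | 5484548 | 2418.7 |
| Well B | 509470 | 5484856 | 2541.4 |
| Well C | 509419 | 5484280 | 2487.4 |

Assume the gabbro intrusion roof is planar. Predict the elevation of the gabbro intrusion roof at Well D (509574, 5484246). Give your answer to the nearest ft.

2318 ft

Two edge vectors: Well A→Well B = (-62, 308, 122.7), Well A→Well C = (-113, -268, 68.7).
Normal n = (Well A→Well B) × (Well A→Well C) = (54043.2, -9605.7, 51420).
So ∂z/∂E = −n_x/n_z = −1.05101517 and ∂z/∂N = −n_y/n_z = 0.18680863.
Intercept c from Well A: 2418.7 + 535525.86 − 1024560.92 = −486616.36.
At (509574, 5484246): z = −535570.0 + 1024504.5 − 486616.36 = 2318.1 ft.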